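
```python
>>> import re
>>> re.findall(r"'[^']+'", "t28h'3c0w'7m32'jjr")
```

With no groups in the pattern, `findall` gives back each whole match — 1 here.

["'3c0w'"]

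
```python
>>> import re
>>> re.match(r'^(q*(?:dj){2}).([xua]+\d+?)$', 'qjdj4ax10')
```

`match` is anchored at position 0; if the pattern doesn't fit there, it returns None.
Here the string doesn't start with a match, so the call returns None.

None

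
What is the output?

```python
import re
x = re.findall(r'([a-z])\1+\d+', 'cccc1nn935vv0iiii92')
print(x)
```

`\1` is not a pattern — it's the concrete string captured by group 1, re-applied verbatim.
`findall` collects group 1 from each match (4 total).

['c', 'n', 'v', 'i']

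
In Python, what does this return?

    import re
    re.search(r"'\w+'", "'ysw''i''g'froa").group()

"'ysw'"

The match spans [0:5] → "'ysw'".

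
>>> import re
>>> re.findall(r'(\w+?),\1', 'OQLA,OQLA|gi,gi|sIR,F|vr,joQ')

['OQLA', 'gi']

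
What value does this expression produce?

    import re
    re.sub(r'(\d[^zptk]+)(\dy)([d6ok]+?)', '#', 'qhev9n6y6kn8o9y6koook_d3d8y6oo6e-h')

'qhev#kn#koook_d#oo6e-h'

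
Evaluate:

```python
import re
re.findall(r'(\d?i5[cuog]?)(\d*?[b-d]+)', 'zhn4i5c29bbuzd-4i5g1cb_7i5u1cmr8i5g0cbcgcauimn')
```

[('4i5c', '29bb'), ('4i5g', '1cb'), ('7i5u', '1c'), ('8i5g', '0cbc')]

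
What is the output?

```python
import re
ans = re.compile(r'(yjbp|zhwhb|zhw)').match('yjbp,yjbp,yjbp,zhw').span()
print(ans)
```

`match` is anchored at position 0; if the pattern doesn't fit there, it returns None.
The match spans [0:4] → 'yjbp'.

(0, 4)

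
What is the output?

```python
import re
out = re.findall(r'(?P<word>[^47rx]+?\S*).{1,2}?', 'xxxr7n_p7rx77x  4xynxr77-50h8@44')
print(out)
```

['n_p7rx77x', ' 4xynxr77-50h8@4']

This matches one or more of any character except [47rx] (lazy), then zero or more of a non-whitespace character (captured as 'word'); then 1 to 2 of any character (lazy).
`findall` collects group 1 from each match (2 total).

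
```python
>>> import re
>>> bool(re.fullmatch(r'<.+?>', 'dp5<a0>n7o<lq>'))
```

`re.fullmatch` requires the pattern to consume the entire string.
Here the string isn't matched end-to-end, so the call returns None, and `bool(None)` is False.

False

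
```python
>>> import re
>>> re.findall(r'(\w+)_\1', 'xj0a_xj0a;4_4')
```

`\1` has to match the exact text group 1 already captured.
Because there's exactly one group, `findall` drops the full match and keeps group 1 from each hit.

['xj0a', '4']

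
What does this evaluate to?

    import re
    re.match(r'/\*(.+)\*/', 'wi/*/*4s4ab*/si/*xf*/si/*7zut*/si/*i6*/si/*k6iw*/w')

`match` is anchored at position 0; if the pattern doesn't fit there, it returns None.
Here position 0 doesn't satisfy it, so the call returns None.

None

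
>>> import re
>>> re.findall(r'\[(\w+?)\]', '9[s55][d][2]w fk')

['s55', 'd', '2']

With a single group, `findall` returns only what that group captured — 3 items.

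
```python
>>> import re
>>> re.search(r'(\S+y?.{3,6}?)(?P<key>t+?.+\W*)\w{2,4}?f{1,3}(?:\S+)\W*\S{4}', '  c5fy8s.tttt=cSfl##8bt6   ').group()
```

'c5fy8s.tttt=cSfl##8bt6'

This matches one or more of a non-whitespace character, then optionally the literal 'y', then 3 to 6 of any character (lazy) (captured); then one or more of the literal 't' (lazy), then one or more of any character, then zero or more of a non-word character (captured as 'key'); then 2 to 4 of a word character (lazy), then 1 to 3 of the literal 'f'; then one or more of a non-whitespace character (non-capturing group); then zero or more of a non-word character, then exactly 4 of a non-whitespace character.
The match spans [2:24] → 'c5fy8s.tttt=cSfl##8bt6'.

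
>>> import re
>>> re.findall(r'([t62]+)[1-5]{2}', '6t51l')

['6t']

One capturing group, so `findall` returns just the captured substring from the one match — 1 in all.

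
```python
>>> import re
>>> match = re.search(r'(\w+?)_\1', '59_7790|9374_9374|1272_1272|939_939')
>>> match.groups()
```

('9374',)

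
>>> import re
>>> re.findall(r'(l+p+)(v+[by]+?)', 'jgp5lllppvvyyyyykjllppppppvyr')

Pattern: one or more of a literal 'l', then one or more of a literal 'p' (captured); then one or more of a literal 'v', then one or more of one of [by] (lazy) (captured).
Multiple groups make `findall` return tuples — one 2-tuple for each match.

[('lllpp', 'vvy'), ('llpppppp', 'vy')]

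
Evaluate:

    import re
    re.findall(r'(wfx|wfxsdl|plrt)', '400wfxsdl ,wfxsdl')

['wfx', 'wfx']

Alternation isn't longest-match — the leftmost alternative that fits at this position is chosen.
Scanning left to right: at [3:6] match 'wfx', group 1 = 'wfx'; at [11:14] match 'wfx', group 1 = 'wfx'.
With a single group, `findall` returns only what that group captured — 2 items.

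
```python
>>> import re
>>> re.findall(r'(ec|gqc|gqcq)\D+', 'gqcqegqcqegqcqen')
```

`|` is ordered: at each position the engine commits to the first alternative that works.
One capturing group, so `findall` returns just the captured substring from the one match — 1 in all.

['gqc']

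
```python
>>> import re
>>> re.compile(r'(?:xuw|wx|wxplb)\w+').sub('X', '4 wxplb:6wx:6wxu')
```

Matches: at [2:7] → 'wxplb'; at [13:16] → 'wxu'.
Each match is replaced by 'X'.

'4 X:6wx:6X'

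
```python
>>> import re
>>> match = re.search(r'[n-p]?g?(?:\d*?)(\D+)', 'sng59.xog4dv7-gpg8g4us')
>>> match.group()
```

The match spans [0:3] → 'sng'.

'sng'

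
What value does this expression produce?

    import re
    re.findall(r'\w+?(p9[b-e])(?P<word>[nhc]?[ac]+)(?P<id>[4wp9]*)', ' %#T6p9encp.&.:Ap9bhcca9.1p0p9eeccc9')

This matches one or more of a word character (lazy); then the literal 'p9', then a character in [b-e] (captured); then optionally one of [nhc], then one or more of one of [ac] (captured as 'word'); then zero or more of one of [4wp9] (captured as 'id').
Walking the string: at [3:11] match 'T6p9encp', groups = ('p9e', 'nc', 'p'); at [15:24] match 'Ap9bhcca9', groups = ('p9b', 'hcca', '9').
Multiple groups make `findall` return tuples — one 3-tuple for each match.

[('p9e', 'nc', 'p'), ('p9b', 'hcca', '9')]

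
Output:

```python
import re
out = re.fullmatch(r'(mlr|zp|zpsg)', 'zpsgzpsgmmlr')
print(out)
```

None

For `fullmatch`, every character of the input must be accounted for by the pattern.
Here there's no way to consume every character, so the call returns None.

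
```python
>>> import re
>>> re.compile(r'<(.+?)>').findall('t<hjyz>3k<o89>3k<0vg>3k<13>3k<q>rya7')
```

Walking the string: at [1:7] match '<hjyz>', group 1 = 'hjyz'; at [9:14] match '<o89>', group 1 = 'o89'; at [16:21] match '<0vg>', group 1 = '0vg'; at [23:27] match '<13>', group 1 = '13'; at [29:32] match '<q>', group 1 = 'q'.
One capturing group, so `findall` returns just the captured substring from each match — 5 in all.

['hjyz', 'o89', '0vg', '13', 'q']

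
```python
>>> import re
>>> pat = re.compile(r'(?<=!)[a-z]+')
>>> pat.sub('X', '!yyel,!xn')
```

'!X,!X'

The `(?=…)`/`(?<=…)` assertion just peeks at neighbouring text; it doesn't advance the match position.
Matches: at [1:5] → 'yyel'; at [7:9] → 'xn'.
`sub` substitutes 'X' at each match site.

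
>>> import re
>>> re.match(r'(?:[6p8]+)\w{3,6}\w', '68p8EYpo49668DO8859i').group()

This matches one or more of one of [6p8] (non-capturing group); then 3 to 6 of a word character, then a word character.
`re.match` won't scan ahead — the pattern has to work from the very first character.
The match spans [0:11] → '68p8EYpo496'.

'68p8EYpo496'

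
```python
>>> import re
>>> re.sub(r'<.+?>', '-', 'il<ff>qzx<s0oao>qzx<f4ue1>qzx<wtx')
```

A `+?`/`*?`/`{m,n}?` starts at its minimum and grows only as far as needed for what follows to match.
Matches: at [2:6] → '<ff>'; at [9:16] → '<s0oao>'; at [19:26] → '<f4ue1>'.
Each match is replaced by '-'.

'il-qzx-qzx-qzx<wtx'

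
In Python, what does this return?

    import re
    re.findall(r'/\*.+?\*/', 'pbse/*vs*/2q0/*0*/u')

['/*vs*/', '/*0*/']

With the lazy modifier that quantifier settles for the fewest repetitions that let the rest of the pattern succeed (the atoms after it are unaffected and can still be greedy).
With no groups in the pattern, `findall` gives back each whole match — 2 here.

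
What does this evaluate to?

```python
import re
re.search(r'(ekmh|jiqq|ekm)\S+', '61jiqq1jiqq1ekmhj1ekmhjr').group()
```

'jiqq1jiqq1ekmhj1ekmhjr'

`re.search` scans for the first position where the pattern succeeds.
The match spans [2:24] → 'jiqq1jiqq1ekmhj1ekmhjr'.
Captured: group 1 = 'jiqq'.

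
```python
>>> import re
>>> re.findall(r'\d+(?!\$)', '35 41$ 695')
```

['35', '4', '695']

`(?!…)`/`(?<!…)` only lets a position through if the neighbouring text does NOT match; no characters are consumed.
Scanning left to right: at [0:2] → '35'; at [3:4] → '4'; at [7:10] → '695'.
No capturing groups, so `findall` returns the 3 full match strings.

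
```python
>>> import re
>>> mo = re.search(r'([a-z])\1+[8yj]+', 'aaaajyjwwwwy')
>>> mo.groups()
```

('a',)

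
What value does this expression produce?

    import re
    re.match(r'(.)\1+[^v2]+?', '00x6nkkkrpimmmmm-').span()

(0, 3)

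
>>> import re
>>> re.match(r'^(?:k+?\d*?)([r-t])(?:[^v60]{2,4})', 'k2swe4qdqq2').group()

Pattern: anchored at the start of the string; then one or more of the literal 'k' (lazy), then zero or more of a digit (lazy) (non-capturing group); then a character in [r-t] (captured); then 2 to 4 of any character except [v60] (non-capturing group).
`re.match` only tries the pattern at the start of the string.
The match spans [0:7] → 'k2swe4q'.
Captured: group 1 = 's'.

'k2swe4q'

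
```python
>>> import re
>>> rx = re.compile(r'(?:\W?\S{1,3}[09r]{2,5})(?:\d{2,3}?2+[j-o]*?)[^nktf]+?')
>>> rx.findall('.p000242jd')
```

['.p000242j']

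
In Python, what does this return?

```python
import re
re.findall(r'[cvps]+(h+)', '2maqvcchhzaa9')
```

This matches one or more of one of [cvps]; then one or more of a literal 'h' (captured).
One capturing group, so `findall` returns just the captured substring from the one match — 1 in all.

['hh']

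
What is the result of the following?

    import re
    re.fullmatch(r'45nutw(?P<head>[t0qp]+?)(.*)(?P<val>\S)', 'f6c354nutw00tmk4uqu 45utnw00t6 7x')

None

This matches the literal '45n', then the literal 'utw'; then one or more of one of [t0qp] (lazy) (captured as 'head'); then zero or more of any character (captured); then a non-whitespace character (captured as 'val').
For `fullmatch`, every character of the input must be accounted for by the pattern.
Here the string isn't matched end-to-end, so the call returns None.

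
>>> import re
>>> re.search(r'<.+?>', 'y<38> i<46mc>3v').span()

(1, 5)

Because the quantifier is non-greedy, it stops expanding at the earliest point where the rest of the pattern can succeed.
`re.search` tries every starting position until one works.
The match spans [1:5] → '<38>'.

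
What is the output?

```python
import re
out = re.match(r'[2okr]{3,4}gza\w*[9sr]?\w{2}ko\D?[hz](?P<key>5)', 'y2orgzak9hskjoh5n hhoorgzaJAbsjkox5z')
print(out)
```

Pattern: 3 to 4 of one of [2okr], then the literal 'gza', then zero or more of a word character; then optionally one of [9sr], then exactly 2 of a word character; then the literal 'ko', then optionally a non-digit, then one of [hz]; then a literal '5' (captured as 'key').
`match` is anchored at position 0; if the pattern doesn't fit there, it returns None.
Here the pattern fails at index 0, so the call returns None.

None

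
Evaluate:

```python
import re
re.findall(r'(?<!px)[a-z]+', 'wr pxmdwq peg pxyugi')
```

Because the assertion is negative and zero-width, positions next to the forbidden text are skipped.
Since nothing is captured, `findall` lists the 4 matched substrings directly.

['wr', 'pxmdwq', 'peg', 'pxyugi']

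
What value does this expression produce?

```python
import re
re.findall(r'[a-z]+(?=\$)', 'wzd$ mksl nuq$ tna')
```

['wzd', 'nuq']

The `(?=…)`/`(?<=…)` assertion just peeks at neighbouring text; it doesn't advance the match position.
Matches: at [0:3] → 'wzd'; at [10:13] → 'nuq'.
No capturing groups, so `findall` returns the 2 full match strings.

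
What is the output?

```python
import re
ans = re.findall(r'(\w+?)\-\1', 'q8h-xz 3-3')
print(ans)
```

['3']

The backreference `\1` re-matches whatever the first group consumed, character for character.
Scanning left to right: at [7:10] match '3-3', group 1 = '3'.
`findall` collects group 1 from the one match (1 total).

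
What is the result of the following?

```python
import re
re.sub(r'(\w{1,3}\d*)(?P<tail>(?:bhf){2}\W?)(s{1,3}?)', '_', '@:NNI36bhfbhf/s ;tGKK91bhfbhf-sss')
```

Pattern: 1 to 3 of a word character, then zero or more of a digit (captured); then the literal 'bhf' repeated 2 times, then optionally a non-word character (captured as 'tail'); then 1 to 3 of a literal 's' (lazy) (captured).
A non-greedy quantifier consumes as few characters as it can — just enough that the remainder of the pattern still matches from where it stops; whatever follows it matches normally.
Matches: at [2:15] → 'NNI36bhfbhf/s'; at [18:31] → 'GKK91bhfbhf-s'.
`sub` substitutes '_' at each match site.

'@:_ ;t_ss'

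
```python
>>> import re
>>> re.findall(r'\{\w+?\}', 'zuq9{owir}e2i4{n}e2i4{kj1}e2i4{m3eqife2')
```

Matches: at [4:10] → '{owir}'; at [14:17] → '{n}'; at [21:26] → '{kj1}'.
Since nothing is captured, `findall` lists the 3 matched substrings directly.

['{owir}', '{n}', '{kj1}']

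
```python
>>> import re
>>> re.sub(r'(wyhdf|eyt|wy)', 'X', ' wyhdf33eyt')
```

' X33X'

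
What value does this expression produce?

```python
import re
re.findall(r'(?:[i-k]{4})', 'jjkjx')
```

This matches exactly 4 of a character in [i-k] (non-capturing group).
Scanning left to right: at [0:4] → 'jjkj'.
No capturing groups, so `findall` returns the 1 full match string.

['jjkj']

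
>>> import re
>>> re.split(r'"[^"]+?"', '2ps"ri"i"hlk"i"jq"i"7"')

['2ps', 'i', 'i', 'i', '']

Splitting on the pattern gives 5 pieces.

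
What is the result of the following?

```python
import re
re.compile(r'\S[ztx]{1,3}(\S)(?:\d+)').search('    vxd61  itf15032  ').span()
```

(4, 9)

The pattern matches a non-whitespace character, then 1 to 3 of one of [ztx]; then a non-whitespace character (captured); then one or more of a digit (non-capturing group).
`re.search` tries every starting position until one works.
The match spans [4:9] → 'vxd61'.
Captured: group 1 = 'd'.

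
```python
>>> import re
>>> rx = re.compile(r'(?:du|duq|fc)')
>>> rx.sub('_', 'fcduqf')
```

'__qf'

The regex engine tests alternatives in the order written; an earlier branch that matches wins even if a later one would match more.
Every occurrence is swapped for '_'.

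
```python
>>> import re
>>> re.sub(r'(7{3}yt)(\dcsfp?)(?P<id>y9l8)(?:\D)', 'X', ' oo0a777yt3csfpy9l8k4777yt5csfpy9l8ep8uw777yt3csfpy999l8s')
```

' oo0aX4Xp8uw777yt3csfpy999l8s'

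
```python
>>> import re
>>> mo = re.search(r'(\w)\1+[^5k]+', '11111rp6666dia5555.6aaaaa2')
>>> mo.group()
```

A backreference is literal: `\1` must see the identical characters the first group matched.
The match spans [0:14] → '11111rp6666dia'.

'11111rp6666dia'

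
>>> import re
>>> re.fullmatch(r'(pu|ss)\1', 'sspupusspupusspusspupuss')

`re.fullmatch` is like wrapping the pattern in `^…$` (in single-line mode).
Here the pattern can't cover the whole string, so the call returns None.

None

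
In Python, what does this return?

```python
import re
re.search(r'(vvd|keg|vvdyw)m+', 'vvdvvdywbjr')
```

None

Here no position works, so the call returns None.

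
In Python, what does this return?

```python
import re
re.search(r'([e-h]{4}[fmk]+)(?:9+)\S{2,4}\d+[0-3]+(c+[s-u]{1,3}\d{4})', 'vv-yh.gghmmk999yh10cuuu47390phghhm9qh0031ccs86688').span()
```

(29, 48)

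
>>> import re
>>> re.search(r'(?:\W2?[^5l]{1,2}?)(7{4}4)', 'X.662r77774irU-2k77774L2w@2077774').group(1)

'77774'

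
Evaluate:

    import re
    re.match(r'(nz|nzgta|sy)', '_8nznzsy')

`match` is anchored at position 0; if the pattern doesn't fit there, it returns None.
Here the pattern fails at index 0, so the call returns None.

None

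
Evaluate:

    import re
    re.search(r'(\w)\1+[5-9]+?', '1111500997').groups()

('1',)

A backreference is literal: `\1` must see the identical characters the first group matched.
`re.search` tries every starting position until one works.
The match spans [0:5] → '11115'.
Captured: group 1 = '1'.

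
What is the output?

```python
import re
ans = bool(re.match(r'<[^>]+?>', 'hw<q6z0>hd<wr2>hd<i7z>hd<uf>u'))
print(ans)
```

False

`match` is anchored at position 0; if the pattern doesn't fit there, it returns None.
Here the pattern fails at index 0, so the call returns None, and `bool(None)` is False.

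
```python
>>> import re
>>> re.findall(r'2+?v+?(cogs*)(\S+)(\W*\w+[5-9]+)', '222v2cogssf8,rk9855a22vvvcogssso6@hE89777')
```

[('cogsss', 'o6@hE897', '77')]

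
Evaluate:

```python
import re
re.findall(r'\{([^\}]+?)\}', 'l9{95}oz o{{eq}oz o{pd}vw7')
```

['95', '{eq', 'pd']

Scanning left to right: at [2:6] match '{95}', group 1 = '95'; at [10:15] match '{{eq}', group 1 = '{eq'; at [19:23] match '{pd}', group 1 = 'pd'.
`findall` collects group 1 from each match (3 total).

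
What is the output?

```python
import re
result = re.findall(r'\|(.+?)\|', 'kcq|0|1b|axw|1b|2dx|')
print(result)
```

['0', 'axw', '2dx']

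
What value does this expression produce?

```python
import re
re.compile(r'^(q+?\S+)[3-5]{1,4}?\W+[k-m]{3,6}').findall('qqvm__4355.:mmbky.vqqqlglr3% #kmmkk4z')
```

Pattern: anchored at the start of the string; then one or more of the literal 'q' (lazy), then one or more of a non-whitespace character (captured); then 1 to 4 of a character in [3-5] (lazy); then one or more of a non-word character; then 3 to 6 of a character in [k-m].
Matches: at [0:35] match 'qqvm__4355.:mmbky.vqqqlglr3% #kmmkk', group 1 = 'qqvm__4355.:mmbky.vqqqlglr'.
Because there's exactly one group, `findall` drops the full match and keeps group 1 from the one hit.

['qqvm__4355.:mmbky.vqqqlglr']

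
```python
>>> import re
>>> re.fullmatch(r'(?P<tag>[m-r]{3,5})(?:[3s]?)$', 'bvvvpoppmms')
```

This matches 3 to 5 of a character in [m-r] (captured as 'tag'); then optionally one of [3s] (non-capturing group); then anchored at the end.
`re.fullmatch` requires the pattern to consume the entire string.
Here the string isn't matched end-to-end, so the call returns None.

None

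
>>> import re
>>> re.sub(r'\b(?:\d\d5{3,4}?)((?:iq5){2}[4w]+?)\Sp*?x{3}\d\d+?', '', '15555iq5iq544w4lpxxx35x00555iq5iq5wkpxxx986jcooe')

The pattern matches a word boundary (`\b`, zero-width); then a digit, then a digit, then 3 to 4 of a literal '5' (lazy) (non-capturing group); then the literal 'iq5' repeated 2 times, then one or more of one of [4w] (lazy) (captured); then a non-whitespace character, then zero or more of the literal 'p' (lazy), then exactly 3 of the literal 'x'; then a digit, then one or more of a digit (lazy).
Matches: at [0:22] → '15555iq5iq544w4lpxxx35'.
Every occurrence is swapped for ''.

'x00555iq5iq5wkpxxx986jcooe'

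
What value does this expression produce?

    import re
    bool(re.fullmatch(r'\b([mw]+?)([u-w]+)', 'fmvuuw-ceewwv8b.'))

False

For `fullmatch`, every character of the input must be accounted for by the pattern.
Here the pattern can't cover the whole string, so the call returns None, and `bool(None)` is False.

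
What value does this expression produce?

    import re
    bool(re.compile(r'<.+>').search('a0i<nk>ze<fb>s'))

True

The match spans [3:13] → '<nk>ze<fb>'.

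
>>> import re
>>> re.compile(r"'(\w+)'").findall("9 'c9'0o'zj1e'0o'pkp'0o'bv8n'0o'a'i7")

['c9', 'zj1e', 'pkp', 'bv8n', 'a']

Scanning left to right: at [2:6] match "'c9'", group 1 = 'c9'; at [8:14] match "'zj1e'", group 1 = 'zj1e'; at [16:21] match "'pkp'", group 1 = 'pkp'; at [23:29] match "'bv8n'", group 1 = 'bv8n'; at [31:34] match "'a'", group 1 = 'a'.
One capturing group, so `findall` returns just the captured substring from each match — 5 in all.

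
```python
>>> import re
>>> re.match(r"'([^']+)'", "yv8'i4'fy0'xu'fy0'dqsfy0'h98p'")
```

None

`re.match` only tries the pattern at the start of the string.
Here position 0 doesn't satisfy it, so the call returns None.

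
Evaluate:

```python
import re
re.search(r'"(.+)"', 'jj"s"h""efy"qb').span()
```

The match spans [2:12] → '"s"h""efy"'.

(2, 12)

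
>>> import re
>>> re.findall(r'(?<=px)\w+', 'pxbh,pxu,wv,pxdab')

['bh', 'u', 'dab']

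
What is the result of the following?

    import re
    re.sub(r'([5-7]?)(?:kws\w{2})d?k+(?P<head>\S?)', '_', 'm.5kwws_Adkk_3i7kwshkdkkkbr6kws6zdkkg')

The pattern matches optionally a character in [5-7] (captured); then the literal 'kws', then exactly 2 of a word character (non-capturing group); then optionally a literal 'd', then one or more of a literal 'k'; then optionally a non-whitespace character (captured as 'head').
Matches: at [15:26] → '7kwshkdkkkb'; at [27:37] → '6kws6zdkkg'.
Each match is replaced by '_'.

'm.5kwws_Adkk_3i_r_'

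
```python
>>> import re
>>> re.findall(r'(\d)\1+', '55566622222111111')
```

['5', '6', '2', '1']

After group 1 captures some text, `\1` only succeeds where that same text appears again.
Because there's exactly one group, `findall` drops the full match and keeps group 1 from each hit.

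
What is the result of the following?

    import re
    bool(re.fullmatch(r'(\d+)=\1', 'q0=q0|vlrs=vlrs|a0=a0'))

False

The backreference `\1` re-matches whatever the first group consumed, character for character.
`re.fullmatch` is like wrapping the pattern in `^…$` (in single-line mode).
Here the pattern can't cover the whole string, so the call returns None, and `bool(None)` is False.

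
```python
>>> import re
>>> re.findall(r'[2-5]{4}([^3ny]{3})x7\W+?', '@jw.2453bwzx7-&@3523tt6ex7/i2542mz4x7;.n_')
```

['bwz', 'mz4']

Pattern: exactly 4 of a character in [2-5]; then exactly 3 of any character except [3ny] (captured); then the literal 'x7', then one or more of a non-word character (lazy).
Because there's exactly one group, `findall` drops the full match and keeps group 1 from each hit.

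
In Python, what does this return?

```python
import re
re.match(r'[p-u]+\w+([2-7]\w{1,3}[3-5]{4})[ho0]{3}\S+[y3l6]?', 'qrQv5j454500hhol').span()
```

(0, 16)

Pattern: one or more of a character in [p-u]; then one or more of a word character; then a character in [2-7], then 1 to 3 of a word character, then exactly 4 of a character in [3-5] (captured); then exactly 3 of one of [ho0], then one or more of a non-whitespace character, then optionally one of [y3l6].
`re.match` only tries the pattern at the start of the string.
The match spans [0:16] → 'qrQv5j454500hhol'.
Captured: group 1 = '5j4545'.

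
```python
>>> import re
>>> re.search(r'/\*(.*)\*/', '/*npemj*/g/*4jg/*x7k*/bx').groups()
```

The match spans [0:22] → '/*npemj*/g/*4jg/*x7k*/'.
Captured: group 1 = 'npemj*/g/*4jg/*x7k'.

('npemj*/g/*4jg/*x7k',)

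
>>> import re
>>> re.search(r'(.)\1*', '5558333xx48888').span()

(0, 3)

After group 1 captures some text, `\1` only succeeds where that same text appears again.
`re.search` scans for the first position where the pattern succeeds.
The match spans [0:3] → '555'.
Captured: group 1 = '5'.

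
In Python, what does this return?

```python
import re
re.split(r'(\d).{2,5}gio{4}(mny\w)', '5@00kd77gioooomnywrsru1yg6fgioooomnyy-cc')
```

The group in the pattern means `split` returns the separators' captures alongside the pieces.

['5@', '0', 'mnyw', 'rsru', '1', 'mnyy', '-cc']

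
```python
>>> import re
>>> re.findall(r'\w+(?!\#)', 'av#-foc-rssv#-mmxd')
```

['a', 'foc', 'rss', 'mmxd']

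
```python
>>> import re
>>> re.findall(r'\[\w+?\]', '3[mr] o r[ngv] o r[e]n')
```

Matches: at [1:5] → '[mr]'; at [9:14] → '[ngv]'; at [18:21] → '[e]'.
No capturing groups, so `findall` returns the 3 full match strings.

['[mr]', '[ngv]', '[e]']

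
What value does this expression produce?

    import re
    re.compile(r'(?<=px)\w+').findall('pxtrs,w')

Because the assertion is zero-width, the text it checks is not consumed and won't appear in the result.
With no groups in the pattern, `findall` gives back each whole match — 1 here.

['trs']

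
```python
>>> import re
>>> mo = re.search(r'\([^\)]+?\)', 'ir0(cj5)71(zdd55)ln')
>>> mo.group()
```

'(cj5)'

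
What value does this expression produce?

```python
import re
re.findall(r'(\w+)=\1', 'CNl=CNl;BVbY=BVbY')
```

`\1` has to match the exact text group 1 already captured.
Walking the string: at [0:7] match 'CNl=CNl', group 1 = 'CNl'; at [8:17] match 'BVbY=BVbY', group 1 = 'BVbY'.
One capturing group, so `findall` returns just the captured substring from each match — 2 in all.

['CNl', 'BVbY']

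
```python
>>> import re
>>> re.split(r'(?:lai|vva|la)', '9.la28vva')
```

['9.', '28', '']

Matches to split on: at [2:4] → 'la'; at [6:9] → 'vva'.
Each match becomes a cut point; 3 segments remain.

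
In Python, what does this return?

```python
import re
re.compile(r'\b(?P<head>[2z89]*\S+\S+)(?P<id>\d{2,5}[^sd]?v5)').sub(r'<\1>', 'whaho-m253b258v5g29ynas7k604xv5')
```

Pattern: a word boundary (`\b`, zero-width); then zero or more of one of [2z89], then one or more of a non-whitespace character, then one or more of a non-whitespace character (captured as 'head'); then 2 to 5 of a digit, then optionally any character except [sd], then the literal 'v5' (captured as 'id').
Matches: at [0:31] → 'whaho-m253b258v5g29ynas7k604xv5'.
The replacement refers to a captured group, so each match is rewritten using its own captured text.

'<whaho-m253b258v5g29ynas7k6>'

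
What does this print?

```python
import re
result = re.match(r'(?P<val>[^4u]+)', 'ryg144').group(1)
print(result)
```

ryg1

The match spans [0:4] → 'ryg1'.
Captured: group 1 = 'ryg1'.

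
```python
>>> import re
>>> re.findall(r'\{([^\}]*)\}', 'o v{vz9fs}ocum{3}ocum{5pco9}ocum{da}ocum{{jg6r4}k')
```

Scanning left to right: at [3:10] match '{vz9fs}', group 1 = 'vz9fs'; at [14:17] match '{3}', group 1 = '3'; at [21:28] match '{5pco9}', group 1 = '5pco9'; at [32:36] match '{da}', group 1 = 'da'; at [40:48] match '{{jg6r4}', group 1 = '{jg6r4'.
With a single group, `findall` returns only what that group captured — 5 items.

['vz9fs', '3', '5pco9', 'da', '{jg6r4']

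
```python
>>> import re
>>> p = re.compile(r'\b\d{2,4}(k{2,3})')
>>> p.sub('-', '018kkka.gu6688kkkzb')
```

Each match is replaced by '-'.

'-a.gu6688kkkzb'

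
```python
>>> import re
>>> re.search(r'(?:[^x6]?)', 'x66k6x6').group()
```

This matches optionally any character except [x6] (non-capturing group).
`search` walks the string left to right and returns the first match it finds.
The match spans [0:0] → ''.

''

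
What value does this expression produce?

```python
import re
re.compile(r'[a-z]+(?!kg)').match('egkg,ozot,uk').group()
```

`match` is anchored at position 0; if the pattern doesn't fit there, it returns None.
The match spans [0:4] → 'egkg'.

'egkg'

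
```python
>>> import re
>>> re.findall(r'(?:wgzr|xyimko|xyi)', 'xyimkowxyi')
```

Alternation tries branches left to right and keeps the first one that lets the overall match succeed at that position.
With no groups in the pattern, `findall` gives back each whole match — 2 here.

['xyimko', 'xyi']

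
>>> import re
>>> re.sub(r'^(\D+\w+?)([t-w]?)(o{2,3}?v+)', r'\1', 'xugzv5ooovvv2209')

Pattern: anchored at the start of the string; then one or more of a non-digit, then one or more of a word character (lazy) (captured); then optionally a character in [t-w] (captured); then 2 to 3 of a literal 'o' (lazy), then one or more of the literal 'v' (captured).
The `?` after the quantifier makes it lazy — it takes as little as possible before letting the rest of the pattern try.
Matches: at [0:12] → 'xugzv5ooovvv'.
The replacement refers to a captured group, so each match is rewritten using its own captured text.

'xugzv52209'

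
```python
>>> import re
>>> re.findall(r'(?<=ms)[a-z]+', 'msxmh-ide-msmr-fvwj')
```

['xmh', 'mr']

Lookahead/lookbehind check context without consuming it, so the matched span excludes the asserted characters.
Walking the string: at [2:5] → 'xmh'; at [12:14] → 'mr'.
Since nothing is captured, `findall` lists the 2 matched substrings directly.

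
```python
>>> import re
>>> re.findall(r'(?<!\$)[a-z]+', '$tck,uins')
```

['ck', 'uins']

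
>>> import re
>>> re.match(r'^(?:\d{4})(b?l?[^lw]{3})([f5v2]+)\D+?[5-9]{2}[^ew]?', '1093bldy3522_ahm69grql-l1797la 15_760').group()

'1093bldy3522_ahm69g'

Pattern: anchored at the start of the string; then exactly 4 of a digit (non-capturing group); then optionally the literal 'b', then optionally the literal 'l', then exactly 3 of any character except [lw] (captured); then one or more of one of [f5v2] (captured); then one or more of a non-digit (lazy), then exactly 2 of a character in [5-9], then optionally any character except [ew].
`re.match` only tries the pattern at the start of the string.
The match spans [0:19] → '1093bldy3522_ahm69g'.
Captured: group 1 = 'bldy3', group 2 = '522'.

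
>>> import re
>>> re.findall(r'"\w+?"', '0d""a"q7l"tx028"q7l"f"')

['"a"', '"tx028"', '"f"']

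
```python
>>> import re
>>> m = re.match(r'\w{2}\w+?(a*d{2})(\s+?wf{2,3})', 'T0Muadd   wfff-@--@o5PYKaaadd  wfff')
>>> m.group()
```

'T0Muadd   wfff'

The pattern matches exactly 2 of a word character, then one or more of a word character (lazy); then zero or more of the literal 'a', then exactly 2 of a literal 'd' (captured); then one or more of whitespace (lazy), then a literal 'w', then 2 to 3 of a literal 'f' (captured).
`match` is anchored at position 0; if the pattern doesn't fit there, it returns None.
The match spans [0:14] → 'T0Muadd   wfff'.
Captured: group 1 = 'add', group 2 = '   wfff'.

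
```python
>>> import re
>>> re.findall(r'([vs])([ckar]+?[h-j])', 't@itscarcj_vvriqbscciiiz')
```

[('s', 'carcj'), ('v', 'ri'), ('s', 'cci')]

This matches one of [vs] (captured); then one or more of one of [ckar] (lazy), then a character in [h-j] (captured).
With 2 capturing groups, `findall` returns a 2-tuple per match.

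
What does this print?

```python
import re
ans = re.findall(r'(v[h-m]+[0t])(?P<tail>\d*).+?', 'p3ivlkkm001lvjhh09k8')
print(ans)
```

[('vlkkm0', '01'), ('vjhh0', '9')]

This matches the literal 'v', then one or more of a character in [h-m], then one of [0t] (captured); then zero or more of a digit (captured as 'tail'); then one or more of any character (lazy).
A `+?`/`*?`/`{m,n}?` starts at its minimum and grows only as far as needed for what follows to match.
Walking the string: at [3:12] match 'vlkkm001l', groups = ('vlkkm0', '01'); at [12:19] match 'vjhh09k', groups = ('vjhh0', '9').
2 groups means each result is a tuple of 2 captured strings — 2 here.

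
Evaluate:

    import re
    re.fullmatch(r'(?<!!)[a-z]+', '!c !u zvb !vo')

None

Because the assertion is negative and zero-width, positions next to the forbidden text are skipped.
`fullmatch` succeeds only if the pattern covers the string from start to end.
Here the pattern can't cover the whole string, so the call returns None.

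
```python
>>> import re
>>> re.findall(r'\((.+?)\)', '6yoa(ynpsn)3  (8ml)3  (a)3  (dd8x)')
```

['ynpsn', '8ml', 'a', 'dd8x']

A non-greedy quantifier consumes as few characters as it can — just enough that the remainder of the pattern still matches from where it stops; whatever follows it matches normally.
Matches: at [4:11] match '(ynpsn)', group 1 = 'ynpsn'; at [14:19] match '(8ml)', group 1 = '8ml'; at [22:25] match '(a)', group 1 = 'a'; at [28:34] match '(dd8x)', group 1 = 'dd8x'.
Because there's exactly one group, `findall` drops the full match and keeps group 1 from each hit.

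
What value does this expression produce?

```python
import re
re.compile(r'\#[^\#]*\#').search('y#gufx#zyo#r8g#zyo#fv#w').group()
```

'#gufx#'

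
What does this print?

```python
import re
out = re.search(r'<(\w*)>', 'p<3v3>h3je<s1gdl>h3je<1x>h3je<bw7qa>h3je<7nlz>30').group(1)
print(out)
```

`re.search` tries every starting position until one works.
The match spans [1:6] → '<3v3>'.
Captured: group 1 = '3v3'.

3v3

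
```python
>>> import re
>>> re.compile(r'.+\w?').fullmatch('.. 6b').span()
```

`re.fullmatch` is like wrapping the pattern in `^…$` (in single-line mode).
The match spans [0:5] → '.. 6b'.

(0, 5)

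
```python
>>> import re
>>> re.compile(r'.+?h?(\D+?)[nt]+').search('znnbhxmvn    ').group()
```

'znn'

The `?` after the quantifier makes it lazy — it takes as little as possible before letting the rest of the pattern try.
The match spans [0:3] → 'znn'.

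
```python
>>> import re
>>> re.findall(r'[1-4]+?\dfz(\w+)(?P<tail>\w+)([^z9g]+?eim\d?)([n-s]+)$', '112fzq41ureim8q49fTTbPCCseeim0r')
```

[('q41ureim8q49fTTbPCC', 's', 'eeim0', 'r')]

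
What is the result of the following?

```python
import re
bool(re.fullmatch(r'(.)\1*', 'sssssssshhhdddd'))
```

False

`\1` has to match the exact text group 1 already captured.
`fullmatch` succeeds only if the pattern covers the string from start to end.
Here the pattern can't cover the whole string, so the call returns None, and `bool(None)` is False.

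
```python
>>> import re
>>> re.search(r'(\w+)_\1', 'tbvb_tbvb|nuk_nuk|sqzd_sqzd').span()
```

A backreference is literal: `\1` must see the identical characters the first group matched.
The match spans [0:9] → 'tbvb_tbvb'.

(0, 9)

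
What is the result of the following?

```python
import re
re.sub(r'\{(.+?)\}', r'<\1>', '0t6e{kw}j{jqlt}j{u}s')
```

'0t6e<kw>j<jqlt>j<u>s'

Lazy quantifiers expand one character at a time until the remainder of the pattern can match.
Matches: at [4:8] → '{kw}'; at [9:15] → '{jqlt}'; at [16:19] → '{u}'.
The replacement refers to a captured group, so each match is rewritten using its own captured text.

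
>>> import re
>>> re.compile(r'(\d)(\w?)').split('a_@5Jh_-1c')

['a_@', '5', 'J', 'h_-', '1', 'c', '']

Pattern: a digit (captured); then optionally a word character (captured).
The group in the pattern means `split` returns the separators' captures alongside the pieces.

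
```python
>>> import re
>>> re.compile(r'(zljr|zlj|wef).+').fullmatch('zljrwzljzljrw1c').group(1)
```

'zljr'

Alternation isn't longest-match — the leftmost alternative that fits at this position is chosen.
`re.fullmatch` requires the pattern to consume the entire string.
The match spans [0:15] → 'zljrwzljzljrw1c'.
Captured: group 1 = 'zljr'.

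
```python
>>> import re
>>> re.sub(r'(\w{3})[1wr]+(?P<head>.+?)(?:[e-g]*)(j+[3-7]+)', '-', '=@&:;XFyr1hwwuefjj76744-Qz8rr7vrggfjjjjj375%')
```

'=@&:;---%'

This matches exactly 3 of a word character (captured); then one or more of one of [1wr]; then one or more of any character (lazy) (captured as 'head'); then zero or more of a character in [e-g] (non-capturing group); then one or more of the literal 'j', then one or more of a character in [3-7] (captured).
Matches: at [5:23] → 'XFyr1hwwuefjj76744'; at [24:43] → 'Qz8rr7vrggfjjjjj375'.
Every occurrence is swapped for '-'.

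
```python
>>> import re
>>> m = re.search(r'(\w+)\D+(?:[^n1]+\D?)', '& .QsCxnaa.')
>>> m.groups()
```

('QsCxna',)

This matches one or more of a word character (captured); then one or more of a non-digit; then one or more of any character except [n1], then optionally a non-digit (non-capturing group).
`re.search` scans for the first position where the pattern succeeds.
The match spans [3:11] → 'QsCxnaa.'.
Captured: group 1 = 'QsCxna'.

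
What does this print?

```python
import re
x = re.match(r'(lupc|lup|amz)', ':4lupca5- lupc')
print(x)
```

None

`match` is anchored at position 0; if the pattern doesn't fit there, it returns None.
Here the pattern fails at index 0, so the call returns None.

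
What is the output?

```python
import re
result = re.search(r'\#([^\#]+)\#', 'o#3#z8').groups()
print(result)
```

`re.search` tries every starting position until one works.
The match spans [1:4] → '#3#'.
Captured: group 1 = '3'.

('3',)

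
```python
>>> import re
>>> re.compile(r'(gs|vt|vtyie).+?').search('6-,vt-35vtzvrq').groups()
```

The match spans [3:6] → 'vt-'.
Captured: group 1 = 'vt'.

('vt',)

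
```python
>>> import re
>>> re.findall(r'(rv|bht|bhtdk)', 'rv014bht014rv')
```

['rv', 'bht', 'rv']

Walking the string: at [0:2] match 'rv', group 1 = 'rv'; at [5:8] match 'bht', group 1 = 'bht'; at [11:13] match 'rv', group 1 = 'rv'.
Because there's exactly one group, `findall` drops the full match and keeps group 1 from each hit.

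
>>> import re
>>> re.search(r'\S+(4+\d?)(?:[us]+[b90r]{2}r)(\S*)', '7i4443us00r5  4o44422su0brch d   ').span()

The pattern matches one or more of a non-whitespace character; then one or more of the literal '4', then optionally a digit (captured); then one or more of one of [us], then exactly 2 of one of [b90r], then a literal 'r' (non-capturing group); then zero or more of a non-whitespace character (captured).
Unlike `match`, `search` isn't anchored — it looks for the pattern anywhere in the string.
The match spans [0:12] → '7i4443us00r5'.
Captured: group 1 = '43', group 2 = '5'.

(0, 12)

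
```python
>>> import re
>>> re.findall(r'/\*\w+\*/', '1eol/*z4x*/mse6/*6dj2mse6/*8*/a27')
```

['/*z4x*/', '/*8*/']

Scanning left to right: at [4:11] → '/*z4x*/'; at [25:30] → '/*8*/'.
With no groups in the pattern, `findall` gives back each whole match — 2 here.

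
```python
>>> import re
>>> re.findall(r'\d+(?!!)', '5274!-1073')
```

`(?!…)`/`(?<!…)` only lets a position through if the neighbouring text does NOT match; no characters are consumed.
Matches: at [0:3] → '527'; at [6:10] → '1073'.
No capturing groups, so `findall` returns the 2 full match strings.

['527', '1073']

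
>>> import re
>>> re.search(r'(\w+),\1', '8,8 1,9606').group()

'8,8'

`\1` has to match the exact text group 1 already captured.
`search` walks the string left to right and returns the first match it finds.
The match spans [0:3] → '8,8'.
Captured: group 1 = '8'.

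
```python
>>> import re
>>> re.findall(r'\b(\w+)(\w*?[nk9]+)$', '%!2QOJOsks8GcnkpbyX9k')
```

Multiple groups make `findall` return tuples — one 2-tuple for the one match.

[('2QOJOsks8GcnkpbyX9', 'k')]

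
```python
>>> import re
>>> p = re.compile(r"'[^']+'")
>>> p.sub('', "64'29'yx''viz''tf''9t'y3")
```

Matches: at [2:6] → "'29'"; at [9:14] → "'viz'"; at [14:18] → "'tf'"; at [18:22] → "'9t'".
`sub` substitutes '' at each match site.

"64yx'y3"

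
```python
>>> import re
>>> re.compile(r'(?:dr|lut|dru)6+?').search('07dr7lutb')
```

Here nothing in the string fits, so the call returns None.

None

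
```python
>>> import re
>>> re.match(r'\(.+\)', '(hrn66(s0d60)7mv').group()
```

'(hrn66(s0d60)'

`re.match` only tries the pattern at the start of the string.
The match spans [0:13] → '(hrn66(s0d60)'.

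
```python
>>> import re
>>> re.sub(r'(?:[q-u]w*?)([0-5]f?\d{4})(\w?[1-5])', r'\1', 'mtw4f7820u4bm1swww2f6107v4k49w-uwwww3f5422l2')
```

This matches a character in [q-u], then zero or more of the literal 'w' (lazy) (non-capturing group); then a character in [0-5], then optionally a literal 'f', then exactly 4 of a digit (captured); then optionally a word character, then a character in [1-5] (captured).
Matches: at [1:11] → 'tw4f7820u4'; at [14:26] → 'swww2f6107v4'; at [31:44] → 'uwwww3f5422l2'.
The replacement refers to a captured group, so each match is rewritten using its own captured text.

'm4f7820bm12f6107k49w-3f5422'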